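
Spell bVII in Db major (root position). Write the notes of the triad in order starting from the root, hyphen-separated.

Cb-Eb-Gb

The root of bVII is the lowered 7th degree: C becomes Cb. Stacking thirds in Db minor on Cb gives Cb–Eb–Gb.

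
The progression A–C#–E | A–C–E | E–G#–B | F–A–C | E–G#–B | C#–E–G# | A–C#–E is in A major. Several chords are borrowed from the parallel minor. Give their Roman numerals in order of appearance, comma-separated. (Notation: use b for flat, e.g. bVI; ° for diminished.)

In A major the diatonic chords are A, Bm, C#m, D, E, F#m, G#dim. Of the given chords, A–C#–E = A, E–G#–B = E and C#–E–G# = C#m are diatonic. A–C–E doesn't fit — on degree 1 A major would have A (I). Am is the degree-1 chord of A minor, so it is the borrowed i. But F–A–C is foreign: the diatonic vi on degree 6 is F#m, whereas F comes from A minor. It is labeled bVI.

i, bVI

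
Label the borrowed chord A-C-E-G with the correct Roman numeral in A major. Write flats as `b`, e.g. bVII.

i7

The root A is the diatonic 1st degree of A major; the borrowing shows in the chord quality. Diatonically A major has A (I) on that degree; A–C–E–G is instead the minor-seventh chord native to A minor, so it takes the label i7.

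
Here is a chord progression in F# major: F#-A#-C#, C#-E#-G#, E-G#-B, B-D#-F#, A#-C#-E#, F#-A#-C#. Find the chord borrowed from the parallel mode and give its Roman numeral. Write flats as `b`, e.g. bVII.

In F# major the diatonic chords are F#, G#m, A#m, B, C#, D#m, E#dim. Of the given chords, F#–A#–C# = F#, C#–E#–G# = C#, B–D#–F# = B and A#–C#–E# = A#m are diatonic. E–G#–B doesn't fit — on degree 7 F# major would have E#dim (vii°). E is the degree-7 chord of F# minor, so it is the borrowed bVII.

bVII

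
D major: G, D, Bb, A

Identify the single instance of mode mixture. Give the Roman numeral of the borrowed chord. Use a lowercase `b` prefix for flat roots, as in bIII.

The diatonic triads in D major are D, Em, F#m, G, A, Bm, C#dim. Of the given chords, G, D and A are diatonic. But Bb (Bb–D–F) is foreign: the diatonic vi on degree 6 is Bm, whereas Bb comes from D minor. It is labeled bVI.

bVI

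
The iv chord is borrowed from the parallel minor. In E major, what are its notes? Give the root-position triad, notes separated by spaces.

iv is built on scale degree 4, which is A in both E major and its parallel. In E minor the chord on A is A–C–E.

A C E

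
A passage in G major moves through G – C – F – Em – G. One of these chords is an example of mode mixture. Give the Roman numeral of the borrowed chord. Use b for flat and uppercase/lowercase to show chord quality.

bVII

In G major the diatonic chords are G, Am, Bm, C, D, Em, F#dim. G, C and Em all belong to that set. But F (F–A–C) is foreign: the diatonic vii° on degree 7 is F#dim, whereas F comes from G minor. It is labeled bVII.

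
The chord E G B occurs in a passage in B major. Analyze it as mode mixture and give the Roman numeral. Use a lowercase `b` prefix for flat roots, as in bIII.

The root E is the diatonic 4th degree of B major; the borrowing shows in the chord quality. The diatonic chord on degree 4 would be E (IV), but E–G–B is the minor chord from B minor. As a borrowed chord it is labeled iv.

iv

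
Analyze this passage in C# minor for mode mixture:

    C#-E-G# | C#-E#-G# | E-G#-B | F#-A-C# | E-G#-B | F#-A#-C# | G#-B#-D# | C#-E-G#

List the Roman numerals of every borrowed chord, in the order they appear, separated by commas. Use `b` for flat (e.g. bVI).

In C# minor (with V from harmonic minor) the diatonic chords are C#m, D#dim, E, F#m, G#, A, B. C#–E–G# = C#m, E–G#–B = E, F#–A–C# = F#m and G#–B#–D# = G# all belong to that set. C#–E#–G# doesn't fit — on degree 1 C# minor would have C#m (i). C# is the degree-1 chord of C# major, so it is the borrowed I. F#–A#–C# is not: scale degree 4 in C# minor carries F#m (iv). In C# major the chord on that degree is F#, so here it functions as IV, borrowed from the parallel major.

I, IV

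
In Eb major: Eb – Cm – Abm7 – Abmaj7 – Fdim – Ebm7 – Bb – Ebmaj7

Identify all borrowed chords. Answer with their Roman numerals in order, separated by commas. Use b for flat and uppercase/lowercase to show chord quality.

The diatonic triads in Eb major are Eb, Fm, Gm, Ab, Bb, Cm, Ddim. Eb, Cm, Abmaj7, Bb and Ebmaj7 are all diatonic. Abm7 (Ab–Cb–Eb–Gb) doesn't fit — on degree 4 Eb major would have Ab (IV). Abm7 is the degree-4 chord of Eb minor, so it is the borrowed iv7. Fdim (F–Ab–Cb) doesn't fit — on degree 2 Eb major would have Fm (ii). Fdim is the degree-2 chord of Eb minor, so it is the borrowed ii°. Ebm7 (Eb–Gb–Bb–Db) doesn't fit — on degree 1 Eb major would have Eb (I). Ebm7 is the degree-1 chord of Eb minor, so it is the borrowed i7.

iv7, ii°, i7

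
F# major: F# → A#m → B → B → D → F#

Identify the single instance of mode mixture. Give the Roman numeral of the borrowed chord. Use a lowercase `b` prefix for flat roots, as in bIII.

The diatonic triads in F# major are F#, G#m, A#m, B, C#, D#m, E#dim. F#, A#m and B all belong to that set. But D (D–F#–A) is foreign: the diatonic vi on degree 6 is D#m, whereas D comes from F# minor. It is labeled bVI.

bVI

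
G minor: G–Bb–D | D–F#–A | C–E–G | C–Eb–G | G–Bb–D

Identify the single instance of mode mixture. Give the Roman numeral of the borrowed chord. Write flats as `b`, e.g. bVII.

IV

The diatonic triads in G minor (with V from harmonic minor) are Gm, Adim, Bb, Cm, D, Eb, F. G–Bb–D = Gm, D–F#–A = D and C–Eb–G = Cm are all diatonic. C–E–G is not: scale degree 4 in G minor carries Cm (iv). In G major the chord on that degree is C, so here it functions as IV, borrowed from the parallel major.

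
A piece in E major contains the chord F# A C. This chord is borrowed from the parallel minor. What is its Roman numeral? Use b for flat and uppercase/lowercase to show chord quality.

ii°

F# is scale degree 2 in E major. F#–A–C is a diminished chord — the form found in E minor, not the diatonic ii (F#m). Borrowed into E major it is written ii°.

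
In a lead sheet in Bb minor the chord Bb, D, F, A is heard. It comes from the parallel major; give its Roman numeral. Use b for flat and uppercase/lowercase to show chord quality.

Imaj7

The root Bb is the diatonic 1st degree of Bb minor; the borrowing shows in the chord quality. Bb–D–F–A is a major-seventh chord — the form found in Bb major, not the diatonic i (Bbm). Borrowed into Bb minor it is written Imaj7.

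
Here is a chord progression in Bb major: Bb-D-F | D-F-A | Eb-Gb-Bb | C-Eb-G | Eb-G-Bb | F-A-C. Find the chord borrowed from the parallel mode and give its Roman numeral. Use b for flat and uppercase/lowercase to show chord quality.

iv

The diatonic triads in Bb major are Bb, Cm, Dm, Eb, F, Gm, Adim. Bb–D–F = Bb, D–F–A = Dm, C–Eb–G = Cm, Eb–G–Bb = Eb and F–A–C = F are all diatonic. Eb–Gb–Bb is not: scale degree 4 in Bb major carries Eb (IV). In Bb minor the chord on that degree is Ebm, so here it functions as iv, borrowed from the parallel minor.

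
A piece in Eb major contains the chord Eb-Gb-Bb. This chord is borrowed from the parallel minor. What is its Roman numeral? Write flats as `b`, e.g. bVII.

i

The root Eb is the diatonic 1st degree of Eb major; the borrowing shows in the chord quality. The diatonic chord on degree 1 would be Eb (I), but Eb–Gb–Bb is the minor chord from Eb minor. As a borrowed chord it is labeled i.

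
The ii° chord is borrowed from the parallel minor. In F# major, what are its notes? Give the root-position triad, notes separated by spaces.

ii° is built on scale degree 2, which is G# in both F# major and its parallel. Building the diminished chord from the parallel minor on G#: G#–B–D.

G# B D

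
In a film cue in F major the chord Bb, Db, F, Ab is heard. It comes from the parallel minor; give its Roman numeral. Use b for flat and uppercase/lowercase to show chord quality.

iv7

Bb is scale degree 4 in F major. Diatonically F major has Bb (IV) on that degree; Bb–Db–F–Ab is instead the minor-seventh chord native to F minor, so it takes the label iv7.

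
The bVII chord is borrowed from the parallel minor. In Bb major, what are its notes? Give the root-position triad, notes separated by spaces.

bVII is built on the lowered scale degree 7. In Bb major degree 7 is A; lowered it becomes Ab. Building the major chord from the parallel minor on Ab: Ab–C–Eb.

Ab C Eb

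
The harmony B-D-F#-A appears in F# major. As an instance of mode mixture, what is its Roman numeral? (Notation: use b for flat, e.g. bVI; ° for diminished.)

iv7

The root B is the diatonic 4th degree of F# major; the borrowing shows in the chord quality. The diatonic chord on degree 4 would be B (IV), but B–D–F#–A is the minor-seventh chord from F# minor. As a borrowed chord it is labeled iv7.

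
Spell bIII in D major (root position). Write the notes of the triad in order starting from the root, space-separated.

F A C

bIII is built on the lowered scale degree 3. In D major degree 3 is F#; lowered it becomes F. In D minor the chord on F is F–A–C.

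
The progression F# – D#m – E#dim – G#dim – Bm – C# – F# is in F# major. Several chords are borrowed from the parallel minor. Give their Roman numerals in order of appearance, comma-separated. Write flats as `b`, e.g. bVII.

ii°, iv

In F# major the diatonic chords are F#, G#m, A#m, B, C#, D#m, E#dim. F#, D#m, E#dim and C# are all diatonic. G#dim (G#–B–D) is not: scale degree 2 in F# major carries G#m (ii). In F# minor the chord on that degree is G#dim, so here it functions as ii°, borrowed from the parallel minor. Bm (B–D–F#) is not: scale degree 4 in F# major carries B (IV). In F# minor the chord on that degree is Bm, so here it functions as iv, borrowed from the parallel minor.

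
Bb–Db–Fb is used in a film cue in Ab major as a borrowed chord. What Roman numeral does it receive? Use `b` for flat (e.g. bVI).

The root Bb is the diatonic 2nd degree of Ab major; the borrowing shows in the chord quality. The diatonic chord on degree 2 would be Bbm (ii), but Bb–Db–Fb is the diminished chord from Ab minor. As a borrowed chord it is labeled ii°.

ii°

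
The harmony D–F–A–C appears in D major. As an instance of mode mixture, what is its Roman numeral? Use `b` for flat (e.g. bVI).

i7

D is scale degree 1 in D major. The diatonic chord on degree 1 would be D (I), but D–F–A–C is the minor-seventh chord from D minor. As a borrowed chord it is labeled i7.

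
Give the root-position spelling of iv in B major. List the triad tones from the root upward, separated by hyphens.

E-G-B

The root, E, is scale degree 4 — the same note in B major and B minor; only the chord quality changes. In B minor the chord on E is E–G–B.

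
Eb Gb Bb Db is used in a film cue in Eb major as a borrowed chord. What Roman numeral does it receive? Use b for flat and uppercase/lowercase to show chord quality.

i7

The root Eb is the diatonic 1st degree of Eb major; the borrowing shows in the chord quality. The diatonic chord on degree 1 would be Eb (I), but Eb–Gb–Bb–Db is the minor-seventh chord from Eb minor. As a borrowed chord it is labeled i7.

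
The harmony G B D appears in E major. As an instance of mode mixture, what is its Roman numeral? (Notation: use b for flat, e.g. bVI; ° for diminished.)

bIII

The root G is the lowered 3rd scale degree — diatonically E major has G# there. Diatonically E major has G#m (iii) on that degree; G–B–D is instead the major chord native to E minor, so it takes the label bIII.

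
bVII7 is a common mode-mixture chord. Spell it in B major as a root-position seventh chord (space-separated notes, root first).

Scale degree 7 in B major is A#. bVII7 uses the lowered form, A, taken from B minor. In B minor the chord on A is A–C#–E–G.

A C# E G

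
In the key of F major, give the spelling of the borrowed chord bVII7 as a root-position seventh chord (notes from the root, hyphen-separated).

Eb-G-Bb-Db

The root of bVII7 is the lowered 7th degree: E becomes Eb. Building the dominant-seventh chord from the parallel minor on Eb: Eb–G–Bb–Db.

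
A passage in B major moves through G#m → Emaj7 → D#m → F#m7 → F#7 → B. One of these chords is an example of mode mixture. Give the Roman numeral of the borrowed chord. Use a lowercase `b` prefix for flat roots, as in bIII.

In B major the diatonic chords are B, C#m, D#m, E, F#, G#m, A#dim. G#m, Emaj7, D#m, F#7 and B are all diatonic. F#m7 (F#–A–C#–E) is not: scale degree 5 in B major carries F# (V). In B minor the chord on that degree is F#m7, so here it functions as v7, borrowed from the parallel minor.

v7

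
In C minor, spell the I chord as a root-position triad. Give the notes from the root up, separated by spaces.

C E G

I is built on scale degree 1, which is C in both C minor and its parallel. In C major the chord on C is C–E–G.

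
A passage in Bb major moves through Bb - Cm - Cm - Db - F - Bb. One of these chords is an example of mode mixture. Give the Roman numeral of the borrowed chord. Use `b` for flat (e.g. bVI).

The diatonic triads in Bb major are Bb, Cm, Dm, Eb, F, Gm, Adim. Of the given chords, Bb, Cm and F are diatonic. Db (Db–F–Ab) doesn't fit — on degree 3 Bb major would have Dm (iii). Db is the degree-3 chord of Bb minor, so it is the borrowed bIII.

bIII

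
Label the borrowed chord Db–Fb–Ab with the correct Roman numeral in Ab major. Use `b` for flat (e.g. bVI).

Db is scale degree 4 in Ab major. The diatonic chord on degree 4 would be Db (IV), but Db–Fb–Ab is the minor chord from Ab minor. As a borrowed chord it is labeled iv.

iv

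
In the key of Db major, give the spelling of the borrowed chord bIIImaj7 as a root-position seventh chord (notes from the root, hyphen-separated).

Fb-Ab-Cb-Eb

Scale degree 3 in Db major is F. bIIImaj7 uses the lowered form, Fb, taken from Db minor. In Db minor the chord on Fb is Fb–Ab–Cb–Eb.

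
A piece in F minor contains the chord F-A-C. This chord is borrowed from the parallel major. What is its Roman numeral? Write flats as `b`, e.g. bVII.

F is scale degree 1 in F minor. F–A–C is a major chord — the form found in F major, not the diatonic i (Fm). Borrowed into F minor it is written I.

I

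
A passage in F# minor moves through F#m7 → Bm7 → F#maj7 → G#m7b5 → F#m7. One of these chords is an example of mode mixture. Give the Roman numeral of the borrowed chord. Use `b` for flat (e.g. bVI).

Imaj7

In F# minor (with V from harmonic minor) the diatonic chords are F#m, G#dim, A, Bm, C#, D, E. Of the given chords, F#m7, Bm7 and G#m7b5 are diatonic. F#maj7 (F#–A#–C#–E#) doesn't fit — on degree 1 F# minor would have F#m (i). F#maj7 is the degree-1 chord of F# major, so it is the borrowed Imaj7.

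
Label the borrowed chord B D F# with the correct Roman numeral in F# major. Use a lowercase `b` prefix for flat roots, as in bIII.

B is scale degree 4 in F# major. Diatonically F# major has B (IV) on that degree; B–D–F# is instead the minor chord native to F# minor, so it takes the label iv.

iv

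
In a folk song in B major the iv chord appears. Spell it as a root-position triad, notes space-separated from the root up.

The root, E, is scale degree 4 — the same note in B major and B minor; only the chord quality changes. In B minor the chord on E is E–G–B.

E G B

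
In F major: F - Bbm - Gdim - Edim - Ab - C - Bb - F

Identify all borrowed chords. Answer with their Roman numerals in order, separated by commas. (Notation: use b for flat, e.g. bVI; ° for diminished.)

F major has the diatonic set F, Gm, Am, Bb, C, Dm, Edim. F, Edim, C and Bb are all diatonic. Bbm (Bb–Db–F) doesn't fit — on degree 4 F major would have Bb (IV). Bbm is the degree-4 chord of F minor, so it is the borrowed iv. Gdim (G–Bb–Db) is not: scale degree 2 in F major carries Gm (ii). In F minor the chord on that degree is Gdim, so here it functions as ii°, borrowed from the parallel minor. But Ab (Ab–C–Eb) is foreign: the diatonic iii on degree 3 is Am, whereas Ab comes from F minor. It is labeled bIII.

iv, ii°, bIII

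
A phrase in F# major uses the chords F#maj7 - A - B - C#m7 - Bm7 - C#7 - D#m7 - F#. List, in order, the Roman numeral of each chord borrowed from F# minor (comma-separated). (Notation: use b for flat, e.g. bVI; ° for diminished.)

bIII, v7, iv7

F# major has the diatonic set F#, G#m, A#m, B, C#, D#m, E#dim. F#maj7, B, C#7, D#m7 and F# all belong to that set. A (A–C#–E) is not: scale degree 3 in F# major carries A#m (iii). In F# minor the chord on that degree is A, so here it functions as bIII, borrowed from the parallel minor. But C#m7 (C#–E–G#–B) is foreign: the diatonic V on degree 5 is C#, whereas C#m7 comes from F# minor. It is labeled v7. But Bm7 (B–D–F#–A) is foreign: the diatonic IV on degree 4 is B, whereas Bm7 comes from F# minor. It is labeled iv7.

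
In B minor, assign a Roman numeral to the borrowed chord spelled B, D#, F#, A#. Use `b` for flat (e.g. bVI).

Imaj7

The root B is the diatonic 1st degree of B minor; the borrowing shows in the chord quality. Diatonically B minor has Bm (i) on that degree; B–D#–F#–A# is instead the major-seventh chord native to B major, so it takes the label Imaj7.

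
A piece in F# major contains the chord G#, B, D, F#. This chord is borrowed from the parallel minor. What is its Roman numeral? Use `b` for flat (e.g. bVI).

The root G# is the diatonic 2nd degree of F# major; the borrowing shows in the chord quality. G#–B–D–F# is a half-diminished-seventh chord — the form found in F# minor, not the diatonic ii (G#m). Borrowed into F# major it is written iiø7.

iiø7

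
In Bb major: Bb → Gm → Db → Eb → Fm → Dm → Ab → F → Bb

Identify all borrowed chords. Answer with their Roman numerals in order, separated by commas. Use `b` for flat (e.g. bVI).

bIII, v, bVII

Bb major has the diatonic set Bb, Cm, Dm, Eb, F, Gm, Adim. Bb, Gm, Eb, Dm and F all belong to that set. But Db (Db–F–Ab) is foreign: the diatonic iii on degree 3 is Dm, whereas Db comes from Bb minor. It is labeled bIII. Fm (F–Ab–C) doesn't fit — on degree 5 Bb major would have F (V). Fm is the degree-5 chord of Bb minor, so it is the borrowed v. Ab (Ab–C–Eb) doesn't fit — on degree 7 Bb major would have Adim (vii°). Ab is the degree-7 chord of Bb minor, so it is the borrowed bVII.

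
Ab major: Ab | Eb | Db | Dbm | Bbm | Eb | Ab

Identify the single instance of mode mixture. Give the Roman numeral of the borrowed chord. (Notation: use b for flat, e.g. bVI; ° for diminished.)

iv

Ab major has the diatonic set Ab, Bbm, Cm, Db, Eb, Fm, Gdim. Ab, Eb, Db and Bbm all belong to that set. Dbm (Db–Fb–Ab) doesn't fit — on degree 4 Ab major would have Db (IV). Dbm is the degree-4 chord of Ab minor, so it is the borrowed iv.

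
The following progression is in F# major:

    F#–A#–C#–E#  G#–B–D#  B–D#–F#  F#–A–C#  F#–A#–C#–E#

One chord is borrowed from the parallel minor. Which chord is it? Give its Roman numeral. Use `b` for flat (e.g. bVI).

In F# major the diatonic chords are F#, G#m, A#m, B, C#, D#m, E#dim. F#–A#–C#–E# = F#maj7, G#–B–D# = G#m and B–D#–F# = B are all diatonic. F#–A–C# is not: scale degree 1 in F# major carries F# (I). In F# minor the chord on that degree is F#m, so here it functions as i, borrowed from the parallel minor.

i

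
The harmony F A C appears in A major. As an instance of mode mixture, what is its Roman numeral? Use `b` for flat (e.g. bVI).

The root F is the lowered 6th scale degree — diatonically A major has F# there. The diatonic chord on degree 6 would be F#m (vi), but F–A–C is the major chord from A minor. As a borrowed chord it is labeled bVI.

bVI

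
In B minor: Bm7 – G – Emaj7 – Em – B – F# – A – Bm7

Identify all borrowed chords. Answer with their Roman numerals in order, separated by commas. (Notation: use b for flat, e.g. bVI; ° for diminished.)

IVmaj7, I

In B minor (with V from harmonic minor) the diatonic chords are Bm, C#dim, D, Em, F#, G, A. Bm7, G, Em, F# and A are all diatonic. Emaj7 (E–G#–B–D#) doesn't fit — on degree 4 B minor would have Em (iv). Emaj7 is the degree-4 chord of B major, so it is the borrowed IVmaj7. B (B–D#–F#) doesn't fit — on degree 1 B minor would have Bm (i). B is the degree-1 chord of B major, so it is the borrowed I.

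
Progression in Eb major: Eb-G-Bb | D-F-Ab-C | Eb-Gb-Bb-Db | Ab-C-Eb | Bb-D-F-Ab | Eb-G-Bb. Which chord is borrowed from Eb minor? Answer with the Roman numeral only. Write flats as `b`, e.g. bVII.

i7

The diatonic triads in Eb major are Eb, Fm, Gm, Ab, Bb, Cm, Ddim. Of the given chords, Eb–G–Bb = Eb, D–F–Ab–C = Dm7b5, Ab–C–Eb = Ab and Bb–D–F–Ab = Bb7 are diatonic. Eb–Gb–Bb–Db is not: scale degree 1 in Eb major carries Eb (I). In Eb minor the chord on that degree is Ebm7, so here it functions as i7, borrowed from the parallel minor.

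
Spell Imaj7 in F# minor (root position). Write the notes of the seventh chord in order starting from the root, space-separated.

The root, F#, is scale degree 1 — the same note in F# minor and F# major; only the chord quality changes. In F# major the chord on F# is F#–A#–C#–E#.

F# A# C# E#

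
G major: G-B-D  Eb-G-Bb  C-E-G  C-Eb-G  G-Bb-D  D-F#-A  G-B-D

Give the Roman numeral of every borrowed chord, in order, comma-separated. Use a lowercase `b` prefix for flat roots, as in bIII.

The diatonic triads in G major are G, Am, Bm, C, D, Em, F#dim. Of the given chords, G–B–D = G, C–E–G = C and D–F#–A = D are diatonic. But Eb–G–Bb is foreign: the diatonic vi on degree 6 is Em, whereas Eb comes from G minor. It is labeled bVI. But C–Eb–G is foreign: the diatonic IV on degree 4 is C, whereas Cm comes from G minor. It is labeled iv. But G–Bb–D is foreign: the diatonic I on degree 1 is G, whereas Gm comes from G minor. It is labeled i.

bVI, iv, i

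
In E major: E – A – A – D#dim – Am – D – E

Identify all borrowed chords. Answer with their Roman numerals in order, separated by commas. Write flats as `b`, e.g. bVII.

In E major the diatonic chords are E, F#m, G#m, A, B, C#m, D#dim. E, A and D#dim are all diatonic. But Am (A–C–E) is foreign: the diatonic IV on degree 4 is A, whereas Am comes from E minor. It is labeled iv. But D (D–F#–A) is foreign: the diatonic vii° on degree 7 is D#dim, whereas D comes from E minor. It is labeled bVII.

iv, bVII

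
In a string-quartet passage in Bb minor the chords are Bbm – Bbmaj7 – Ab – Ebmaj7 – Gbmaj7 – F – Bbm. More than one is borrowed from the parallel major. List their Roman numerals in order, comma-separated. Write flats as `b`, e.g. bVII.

Imaj7, IVmaj7

Bb minor has the diatonic set Bbm, Cdim, Db, Ebm, F, Gb, Ab (with V from harmonic minor). Bbm, Ab, Gbmaj7 and F are all diatonic. But Bbmaj7 (Bb–D–F–A) is foreign: the diatonic i on degree 1 is Bbm, whereas Bbmaj7 comes from Bb major. It is labeled Imaj7. Ebmaj7 (Eb–G–Bb–D) doesn't fit — on degree 4 Bb minor would have Ebm (iv). Ebmaj7 is the degree-4 chord of Bb major, so it is the borrowed IVmaj7.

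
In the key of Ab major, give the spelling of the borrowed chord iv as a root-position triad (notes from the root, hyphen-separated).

Db-Fb-Ab

iv is built on scale degree 4, which is Db in both Ab major and its parallel. In Ab minor the chord on Db is Db–Fb–Ab.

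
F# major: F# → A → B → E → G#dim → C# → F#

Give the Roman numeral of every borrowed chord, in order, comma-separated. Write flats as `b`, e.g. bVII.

bIII, bVII, ii°

The diatonic triads in F# major are F#, G#m, A#m, B, C#, D#m, E#dim. F#, B and C# all belong to that set. A (A–C#–E) is not: scale degree 3 in F# major carries A#m (iii). In F# minor the chord on that degree is A, so here it functions as bIII, borrowed from the parallel minor. E (E–G#–B) is not: scale degree 7 in F# major carries E#dim (vii°). In F# minor the chord on that degree is E, so here it functions as bVII, borrowed from the parallel minor. G#dim (G#–B–D) doesn't fit — on degree 2 F# major would have G#m (ii). G#dim is the degree-2 chord of F# minor, so it is the borrowed ii°.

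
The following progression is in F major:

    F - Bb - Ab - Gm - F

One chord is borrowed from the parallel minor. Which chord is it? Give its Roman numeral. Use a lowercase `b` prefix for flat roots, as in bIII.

The diatonic triads in F major are F, Gm, Am, Bb, C, Dm, Edim. F, Bb and Gm are all diatonic. Ab (Ab–C–Eb) doesn't fit — on degree 3 F major would have Am (iii). Ab is the degree-3 chord of F minor, so it is the borrowed bIII.

bIII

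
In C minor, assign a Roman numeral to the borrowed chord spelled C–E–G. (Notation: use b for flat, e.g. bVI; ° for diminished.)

The root C is the diatonic 1st degree of C minor; the borrowing shows in the chord quality. Diatonically C minor has Cm (i) on that degree; C–E–G is instead the major chord native to C major, so it takes the label I.

I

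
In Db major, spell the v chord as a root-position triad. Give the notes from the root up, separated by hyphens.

Ab-Cb-Eb

The root, Ab, is scale degree 5 — the same note in Db major and Db minor; only the chord quality changes. In Db minor the chord on Ab is Ab–Cb–Eb.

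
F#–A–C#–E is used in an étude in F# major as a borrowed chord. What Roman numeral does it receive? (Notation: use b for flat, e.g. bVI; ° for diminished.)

i7

F# is scale degree 1 in F# major. The diatonic chord on degree 1 would be F# (I), but F#–A–C#–E is the minor-seventh chord from F# minor. As a borrowed chord it is labeled i7.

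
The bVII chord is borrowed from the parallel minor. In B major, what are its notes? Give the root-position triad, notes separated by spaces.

bVII is built on the lowered scale degree 7. In B major degree 7 is A#; lowered it becomes A. Building the major chord from the parallel minor on A: A–C#–E.

A C# E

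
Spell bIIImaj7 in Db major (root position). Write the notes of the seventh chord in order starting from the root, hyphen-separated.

Fb-Ab-Cb-Eb

The root of bIIImaj7 is the lowered 3rd degree: F becomes Fb. Stacking thirds in Db minor on Fb gives Fb–Ab–Cb–Eb.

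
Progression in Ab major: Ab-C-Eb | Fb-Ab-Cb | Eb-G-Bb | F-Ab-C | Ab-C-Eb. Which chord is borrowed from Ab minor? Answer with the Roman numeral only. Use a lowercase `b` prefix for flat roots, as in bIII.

The diatonic triads in Ab major are Ab, Bbm, Cm, Db, Eb, Fm, Gdim. Ab–C–Eb = Ab, Eb–G–Bb = Eb and F–Ab–C = Fm are all diatonic. But Fb–Ab–Cb is foreign: the diatonic vi on degree 6 is Fm, whereas Fb comes from Ab minor. It is labeled bVI.

bVI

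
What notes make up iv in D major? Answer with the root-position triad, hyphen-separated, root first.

iv is built on scale degree 4, which is G in both D major and its parallel. In D minor the chord on G is G–Bb–D.

G-Bb-D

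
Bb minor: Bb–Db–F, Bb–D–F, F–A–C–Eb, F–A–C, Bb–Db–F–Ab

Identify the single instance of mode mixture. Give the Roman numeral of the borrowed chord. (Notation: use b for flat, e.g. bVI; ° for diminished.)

In Bb minor (with V from harmonic minor) the diatonic chords are Bbm, Cdim, Db, Ebm, F, Gb, Ab. Bb–Db–F = Bbm, F–A–C–Eb = F7, F–A–C = F and Bb–Db–F–Ab = Bbm7 all belong to that set. But Bb–D–F is foreign: the diatonic i on degree 1 is Bbm, whereas Bb comes from Bb major. It is labeled I.

I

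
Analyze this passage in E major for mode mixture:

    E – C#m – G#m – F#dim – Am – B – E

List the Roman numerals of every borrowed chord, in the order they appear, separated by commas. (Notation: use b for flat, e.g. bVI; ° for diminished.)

The diatonic triads in E major are E, F#m, G#m, A, B, C#m, D#dim. E, C#m, G#m and B all belong to that set. F#dim (F#–A–C) doesn't fit — on degree 2 E major would have F#m (ii). F#dim is the degree-2 chord of E minor, so it is the borrowed ii°. Am (A–C–E) doesn't fit — on degree 4 E major would have A (IV). Am is the degree-4 chord of E minor, so it is the borrowed iv.

ii°, iv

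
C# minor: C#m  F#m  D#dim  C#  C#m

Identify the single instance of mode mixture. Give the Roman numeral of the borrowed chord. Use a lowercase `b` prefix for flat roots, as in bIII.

C# minor has the diatonic set C#m, D#dim, E, F#m, G#, A, B (with V from harmonic minor). C#m, F#m and D#dim all belong to that set. C# (C#–E#–G#) doesn't fit — on degree 1 C# minor would have C#m (i). C# is the degree-1 chord of C# major, so it is the borrowed I.

I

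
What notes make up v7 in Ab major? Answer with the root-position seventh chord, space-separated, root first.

The root, Eb, is scale degree 5 — the same note in Ab major and Ab minor; only the chord quality changes. Building the minor-seventh chord from the parallel minor on Eb: Eb–Gb–Bb–Db.

Eb Gb Bb Db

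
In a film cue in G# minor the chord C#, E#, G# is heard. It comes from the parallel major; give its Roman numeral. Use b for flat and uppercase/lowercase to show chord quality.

IV

The root C# is the diatonic 4th degree of G# minor; the borrowing shows in the chord quality. The diatonic chord on degree 4 would be C#m (iv), but C#–E#–G# is the major chord from G# major. As a borrowed chord it is labeled IV.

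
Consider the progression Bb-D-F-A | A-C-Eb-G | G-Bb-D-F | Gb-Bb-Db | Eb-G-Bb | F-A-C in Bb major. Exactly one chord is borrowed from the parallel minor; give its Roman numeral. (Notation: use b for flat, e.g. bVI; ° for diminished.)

The diatonic triads in Bb major are Bb, Cm, Dm, Eb, F, Gm, Adim. Of the given chords, Bb–D–F–A = Bbmaj7, A–C–Eb–G = Am7b5, G–Bb–D–F = Gm7, Eb–G–Bb = Eb and F–A–C = F are diatonic. Gb–Bb–Db doesn't fit — on degree 6 Bb major would have Gm (vi). Gb is the degree-6 chord of Bb minor, so it is the borrowed bVI.

bVI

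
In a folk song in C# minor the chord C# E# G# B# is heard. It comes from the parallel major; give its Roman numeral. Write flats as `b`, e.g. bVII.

Imaj7

C# is scale degree 1 in C# minor. The diatonic chord on degree 1 would be C#m (i), but C#–E#–G#–B# is the major-seventh chord from C# major. As a borrowed chord it is labeled Imaj7.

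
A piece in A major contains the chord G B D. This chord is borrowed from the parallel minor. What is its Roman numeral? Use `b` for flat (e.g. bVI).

In A major scale degree 7 is G#; G is its lowered form, from A minor. The diatonic chord on degree 7 would be G#dim (vii°), but G–B–D is the major chord from A minor. As a borrowed chord it is labeled bVII.

bVII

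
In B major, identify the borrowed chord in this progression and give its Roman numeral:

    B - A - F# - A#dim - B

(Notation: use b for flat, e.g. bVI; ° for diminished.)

In B major the diatonic chords are B, C#m, D#m, E, F#, G#m, A#dim. B, F# and A#dim are all diatonic. A (A–C#–E) is not: scale degree 7 in B major carries A#dim (vii°). In B minor the chord on that degree is A, so here it functions as bVII, borrowed from the parallel minor.

bVII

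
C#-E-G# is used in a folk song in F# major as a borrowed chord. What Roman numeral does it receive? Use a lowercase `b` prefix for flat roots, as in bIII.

v

The root C# is the diatonic 5th degree of F# major; the borrowing shows in the chord quality. The diatonic chord on degree 5 would be C# (V), but C#–E–G# is the minor chord from F# minor. As a borrowed chord it is labeled v.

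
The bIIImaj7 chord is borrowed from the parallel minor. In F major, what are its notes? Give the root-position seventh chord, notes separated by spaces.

The root of bIIImaj7 is the lowered 3rd degree: A becomes Ab. In F minor the chord on Ab is Ab–C–Eb–G.

Ab C Eb G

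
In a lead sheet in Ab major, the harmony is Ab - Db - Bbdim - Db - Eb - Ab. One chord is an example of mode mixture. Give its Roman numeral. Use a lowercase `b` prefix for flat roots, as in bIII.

ii°

Ab major has the diatonic set Ab, Bbm, Cm, Db, Eb, Fm, Gdim. Of the given chords, Ab, Db and Eb are diatonic. Bbdim (Bb–Db–Fb) is not: scale degree 2 in Ab major carries Bbm (ii). In Ab minor the chord on that degree is Bbdim, so here it functions as ii°, borrowed from the parallel minor.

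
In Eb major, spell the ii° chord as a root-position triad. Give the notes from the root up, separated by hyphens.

F-Ab-Cb

ii° is built on scale degree 2, which is F in both Eb major and its parallel. Stacking thirds in Eb minor on F gives F–Ab–Cb.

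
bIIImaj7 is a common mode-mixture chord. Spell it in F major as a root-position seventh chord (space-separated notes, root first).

Scale degree 3 in F major is A. bIIImaj7 uses the lowered form, Ab, taken from F minor. Stacking thirds in F minor on Ab gives Ab–C–Eb–G.

Ab C Eb G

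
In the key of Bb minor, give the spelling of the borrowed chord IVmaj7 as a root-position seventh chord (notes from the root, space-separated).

The root, Eb, is scale degree 4 — the same note in Bb minor and Bb major; only the chord quality changes. In Bb major the chord on Eb is Eb–G–Bb–D.

Eb G Bb D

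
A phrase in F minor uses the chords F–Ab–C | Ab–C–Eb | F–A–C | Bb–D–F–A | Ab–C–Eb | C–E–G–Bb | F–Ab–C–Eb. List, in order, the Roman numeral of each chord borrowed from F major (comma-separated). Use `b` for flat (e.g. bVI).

In F minor (with V from harmonic minor) the diatonic chords are Fm, Gdim, Ab, Bbm, C, Db, Eb. F–Ab–C = Fm, Ab–C–Eb = Ab, C–E–G–Bb = C7 and F–Ab–C–Eb = Fm7 all belong to that set. F–A–C is not: scale degree 1 in F minor carries Fm (i). In F major the chord on that degree is F, so here it functions as I, borrowed from the parallel major. But Bb–D–F–A is foreign: the diatonic iv on degree 4 is Bbm, whereas Bbmaj7 comes from F major. It is labeled IVmaj7.

I, IVmaj7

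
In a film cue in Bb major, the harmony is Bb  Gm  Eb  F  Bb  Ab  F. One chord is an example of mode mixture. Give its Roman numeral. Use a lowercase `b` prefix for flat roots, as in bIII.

bVII

Bb major has the diatonic set Bb, Cm, Dm, Eb, F, Gm, Adim. Of the given chords, Bb, Gm, Eb and F are diatonic. But Ab (Ab–C–Eb) is foreign: the diatonic vii° on degree 7 is Adim, whereas Ab comes from Bb minor. It is labeled bVII.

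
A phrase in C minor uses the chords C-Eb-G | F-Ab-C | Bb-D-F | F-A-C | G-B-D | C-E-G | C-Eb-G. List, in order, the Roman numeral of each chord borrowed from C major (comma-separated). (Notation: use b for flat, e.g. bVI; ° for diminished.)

IV, I

C minor has the diatonic set Cm, Ddim, Eb, Fm, G, Ab, Bb (with V from harmonic minor). C–Eb–G = Cm, F–Ab–C = Fm, Bb–D–F = Bb and G–B–D = G all belong to that set. But F–A–C is foreign: the diatonic iv on degree 4 is Fm, whereas F comes from C major. It is labeled IV. C–E–G is not: scale degree 1 in C minor carries Cm (i). In C major the chord on that degree is C, so here it functions as I, borrowed from the parallel major.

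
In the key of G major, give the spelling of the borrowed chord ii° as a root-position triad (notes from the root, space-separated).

ii° is built on scale degree 2, which is A in both G major and its parallel. Building the diminished chord from the parallel minor on A: A–C–Eb.

A C Eb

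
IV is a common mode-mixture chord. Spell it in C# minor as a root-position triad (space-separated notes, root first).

The root, F#, is scale degree 4 — the same note in C# minor and C# major; only the chord quality changes. Stacking thirds in C# major on F# gives F#–A#–C#.

F# A# C#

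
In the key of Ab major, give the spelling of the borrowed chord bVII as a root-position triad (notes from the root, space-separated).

Scale degree 7 in Ab major is G. bVII uses the lowered form, Gb, taken from Ab minor. Building the major chord from the parallel minor on Gb: Gb–Bb–Db.

Gb Bb Db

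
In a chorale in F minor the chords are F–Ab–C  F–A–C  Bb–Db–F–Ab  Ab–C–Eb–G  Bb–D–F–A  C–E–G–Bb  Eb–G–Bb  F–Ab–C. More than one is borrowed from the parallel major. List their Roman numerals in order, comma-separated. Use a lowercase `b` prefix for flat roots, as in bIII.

In F minor (with V from harmonic minor) the diatonic chords are Fm, Gdim, Ab, Bbm, C, Db, Eb. F–Ab–C = Fm, Bb–Db–F–Ab = Bbm7, Ab–C–Eb–G = Abmaj7, C–E–G–Bb = C7 and Eb–G–Bb = Eb all belong to that set. F–A–C doesn't fit — on degree 1 F minor would have Fm (i). F is the degree-1 chord of F major, so it is the borrowed I. Bb–D–F–A doesn't fit — on degree 4 F minor would have Bbm (iv). Bbmaj7 is the degree-4 chord of F major, so it is the borrowed IVmaj7.

I, IVmaj7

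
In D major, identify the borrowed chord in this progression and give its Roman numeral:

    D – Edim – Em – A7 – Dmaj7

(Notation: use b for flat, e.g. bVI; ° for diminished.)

ii°

The diatonic triads in D major are D, Em, F#m, G, A, Bm, C#dim. Of the given chords, D, Em, A7 and Dmaj7 are diatonic. Edim (E–G–Bb) is not: scale degree 2 in D major carries Em (ii). In D minor the chord on that degree is Edim, so here it functions as ii°, borrowed from the parallel minor.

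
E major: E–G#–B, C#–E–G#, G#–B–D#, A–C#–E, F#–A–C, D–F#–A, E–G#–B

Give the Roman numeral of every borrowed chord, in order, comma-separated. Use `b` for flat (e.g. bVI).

ii°, bVII

The diatonic triads in E major are E, F#m, G#m, A, B, C#m, D#dim. E–G#–B = E, C#–E–G# = C#m, G#–B–D# = G#m and A–C#–E = A all belong to that set. F#–A–C is not: scale degree 2 in E major carries F#m (ii). In E minor the chord on that degree is F#dim, so here it functions as ii°, borrowed from the parallel minor. D–F#–A doesn't fit — on degree 7 E major would have D#dim (vii°). D is the degree-7 chord of E minor, so it is the borrowed bVII.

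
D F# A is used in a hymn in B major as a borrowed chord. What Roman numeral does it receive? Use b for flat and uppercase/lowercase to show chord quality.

bIII

In B major scale degree 3 is D#; D is its lowered form, from B minor. D–F#–A is a major chord — the form found in B minor, not the diatonic iii (D#m). Borrowed into B major it is written bIII.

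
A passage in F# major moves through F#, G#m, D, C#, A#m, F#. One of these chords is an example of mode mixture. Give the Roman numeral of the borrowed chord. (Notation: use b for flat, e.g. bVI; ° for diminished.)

F# major has the diatonic set F#, G#m, A#m, B, C#, D#m, E#dim. Of the given chords, F#, G#m, C# and A#m are diatonic. D (D–F#–A) doesn't fit — on degree 6 F# major would have D#m (vi). D is the degree-6 chord of F# minor, so it is the borrowed bVI.

bVI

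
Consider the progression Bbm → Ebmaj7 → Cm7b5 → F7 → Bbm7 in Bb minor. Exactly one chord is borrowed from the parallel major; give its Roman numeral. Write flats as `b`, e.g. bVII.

IVmaj7

In Bb minor (with V from harmonic minor) the diatonic chords are Bbm, Cdim, Db, Ebm, F, Gb, Ab. Bbm, Cm7b5, F7 and Bbm7 are all diatonic. Ebmaj7 (Eb–G–Bb–D) doesn't fit — on degree 4 Bb minor would have Ebm (iv). Ebmaj7 is the degree-4 chord of Bb major, so it is the borrowed IVmaj7.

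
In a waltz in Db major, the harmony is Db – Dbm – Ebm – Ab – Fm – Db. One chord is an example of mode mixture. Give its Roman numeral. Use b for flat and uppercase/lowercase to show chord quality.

The diatonic triads in Db major are Db, Ebm, Fm, Gb, Ab, Bbm, Cdim. Db, Ebm, Ab and Fm all belong to that set. But Dbm (Db–Fb–Ab) is foreign: the diatonic I on degree 1 is Db, whereas Dbm comes from Db minor. It is labeled i.

i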